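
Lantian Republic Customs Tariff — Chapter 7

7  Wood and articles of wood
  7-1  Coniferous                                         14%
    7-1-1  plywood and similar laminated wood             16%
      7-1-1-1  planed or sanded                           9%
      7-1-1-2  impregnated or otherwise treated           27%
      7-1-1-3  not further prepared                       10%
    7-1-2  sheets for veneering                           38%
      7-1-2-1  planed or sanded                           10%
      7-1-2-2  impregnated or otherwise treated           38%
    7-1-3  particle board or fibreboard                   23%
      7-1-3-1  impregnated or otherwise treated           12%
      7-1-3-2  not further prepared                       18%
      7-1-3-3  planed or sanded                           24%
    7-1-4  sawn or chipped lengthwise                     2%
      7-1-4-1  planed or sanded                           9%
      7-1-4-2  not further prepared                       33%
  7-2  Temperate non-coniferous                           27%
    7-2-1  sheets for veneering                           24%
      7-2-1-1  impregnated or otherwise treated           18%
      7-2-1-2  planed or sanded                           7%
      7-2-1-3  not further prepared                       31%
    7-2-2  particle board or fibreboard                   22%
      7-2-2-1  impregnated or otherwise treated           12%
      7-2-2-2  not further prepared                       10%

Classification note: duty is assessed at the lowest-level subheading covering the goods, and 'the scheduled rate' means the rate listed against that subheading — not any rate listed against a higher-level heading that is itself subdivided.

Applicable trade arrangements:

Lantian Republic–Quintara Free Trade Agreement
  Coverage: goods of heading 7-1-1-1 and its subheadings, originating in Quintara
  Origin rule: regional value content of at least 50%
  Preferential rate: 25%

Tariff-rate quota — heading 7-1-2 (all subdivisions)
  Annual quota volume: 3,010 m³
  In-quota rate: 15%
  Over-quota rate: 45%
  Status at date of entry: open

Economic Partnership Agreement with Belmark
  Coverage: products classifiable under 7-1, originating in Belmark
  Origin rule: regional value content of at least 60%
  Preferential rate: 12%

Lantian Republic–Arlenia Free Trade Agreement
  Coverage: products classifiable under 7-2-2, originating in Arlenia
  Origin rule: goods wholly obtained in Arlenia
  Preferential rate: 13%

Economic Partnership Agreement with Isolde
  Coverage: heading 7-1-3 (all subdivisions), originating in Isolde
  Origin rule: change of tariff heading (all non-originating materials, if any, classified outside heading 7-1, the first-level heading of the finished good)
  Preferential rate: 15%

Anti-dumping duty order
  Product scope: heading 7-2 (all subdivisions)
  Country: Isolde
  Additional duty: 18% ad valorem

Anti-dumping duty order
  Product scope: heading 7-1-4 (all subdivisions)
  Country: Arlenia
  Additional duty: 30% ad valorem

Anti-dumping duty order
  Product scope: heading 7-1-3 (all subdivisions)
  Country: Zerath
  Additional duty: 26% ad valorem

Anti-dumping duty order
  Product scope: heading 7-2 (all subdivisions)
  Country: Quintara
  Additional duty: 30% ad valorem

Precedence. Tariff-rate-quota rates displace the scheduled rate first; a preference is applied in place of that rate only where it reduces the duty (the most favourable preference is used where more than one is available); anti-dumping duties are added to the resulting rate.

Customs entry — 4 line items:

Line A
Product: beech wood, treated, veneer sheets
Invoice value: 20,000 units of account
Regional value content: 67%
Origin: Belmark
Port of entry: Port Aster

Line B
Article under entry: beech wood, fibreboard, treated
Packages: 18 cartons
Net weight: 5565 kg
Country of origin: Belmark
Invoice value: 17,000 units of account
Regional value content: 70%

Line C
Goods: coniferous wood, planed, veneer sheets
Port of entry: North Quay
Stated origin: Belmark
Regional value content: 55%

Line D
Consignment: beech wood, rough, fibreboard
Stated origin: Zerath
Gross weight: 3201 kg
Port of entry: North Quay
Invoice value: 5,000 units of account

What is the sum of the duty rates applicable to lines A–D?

Line A: beech → 7-2; veneer sheets → 7-2-1; treated → 7-2-1-1. Scheduled 18%. Belmark agreement on 7-1: 7-2-1-1 not covered. → 18%.
Line B: beech → 7-2; fibreboard → 7-2-2; treated → 7-2-2-1. Scheduled 12%. Belmark agreement on 7-1: 7-2-2-1 not covered. → 12%.
Line C: coniferous → 7-1; veneer sheets → 7-1-2; planed → 7-1-2-1. Scheduled 10%. quota on 7-1-2 open → in-quota 15%; Belmark agreement on 7-1: RVC < 60%. → 15%.
Line D: beech → 7-2; fibreboard → 7-2-2; rough → 7-2-2-2. Scheduled 10%. No special measure applies. → 10%.
Sum: 18% + 12% + 15% + 10% = 55%.

55%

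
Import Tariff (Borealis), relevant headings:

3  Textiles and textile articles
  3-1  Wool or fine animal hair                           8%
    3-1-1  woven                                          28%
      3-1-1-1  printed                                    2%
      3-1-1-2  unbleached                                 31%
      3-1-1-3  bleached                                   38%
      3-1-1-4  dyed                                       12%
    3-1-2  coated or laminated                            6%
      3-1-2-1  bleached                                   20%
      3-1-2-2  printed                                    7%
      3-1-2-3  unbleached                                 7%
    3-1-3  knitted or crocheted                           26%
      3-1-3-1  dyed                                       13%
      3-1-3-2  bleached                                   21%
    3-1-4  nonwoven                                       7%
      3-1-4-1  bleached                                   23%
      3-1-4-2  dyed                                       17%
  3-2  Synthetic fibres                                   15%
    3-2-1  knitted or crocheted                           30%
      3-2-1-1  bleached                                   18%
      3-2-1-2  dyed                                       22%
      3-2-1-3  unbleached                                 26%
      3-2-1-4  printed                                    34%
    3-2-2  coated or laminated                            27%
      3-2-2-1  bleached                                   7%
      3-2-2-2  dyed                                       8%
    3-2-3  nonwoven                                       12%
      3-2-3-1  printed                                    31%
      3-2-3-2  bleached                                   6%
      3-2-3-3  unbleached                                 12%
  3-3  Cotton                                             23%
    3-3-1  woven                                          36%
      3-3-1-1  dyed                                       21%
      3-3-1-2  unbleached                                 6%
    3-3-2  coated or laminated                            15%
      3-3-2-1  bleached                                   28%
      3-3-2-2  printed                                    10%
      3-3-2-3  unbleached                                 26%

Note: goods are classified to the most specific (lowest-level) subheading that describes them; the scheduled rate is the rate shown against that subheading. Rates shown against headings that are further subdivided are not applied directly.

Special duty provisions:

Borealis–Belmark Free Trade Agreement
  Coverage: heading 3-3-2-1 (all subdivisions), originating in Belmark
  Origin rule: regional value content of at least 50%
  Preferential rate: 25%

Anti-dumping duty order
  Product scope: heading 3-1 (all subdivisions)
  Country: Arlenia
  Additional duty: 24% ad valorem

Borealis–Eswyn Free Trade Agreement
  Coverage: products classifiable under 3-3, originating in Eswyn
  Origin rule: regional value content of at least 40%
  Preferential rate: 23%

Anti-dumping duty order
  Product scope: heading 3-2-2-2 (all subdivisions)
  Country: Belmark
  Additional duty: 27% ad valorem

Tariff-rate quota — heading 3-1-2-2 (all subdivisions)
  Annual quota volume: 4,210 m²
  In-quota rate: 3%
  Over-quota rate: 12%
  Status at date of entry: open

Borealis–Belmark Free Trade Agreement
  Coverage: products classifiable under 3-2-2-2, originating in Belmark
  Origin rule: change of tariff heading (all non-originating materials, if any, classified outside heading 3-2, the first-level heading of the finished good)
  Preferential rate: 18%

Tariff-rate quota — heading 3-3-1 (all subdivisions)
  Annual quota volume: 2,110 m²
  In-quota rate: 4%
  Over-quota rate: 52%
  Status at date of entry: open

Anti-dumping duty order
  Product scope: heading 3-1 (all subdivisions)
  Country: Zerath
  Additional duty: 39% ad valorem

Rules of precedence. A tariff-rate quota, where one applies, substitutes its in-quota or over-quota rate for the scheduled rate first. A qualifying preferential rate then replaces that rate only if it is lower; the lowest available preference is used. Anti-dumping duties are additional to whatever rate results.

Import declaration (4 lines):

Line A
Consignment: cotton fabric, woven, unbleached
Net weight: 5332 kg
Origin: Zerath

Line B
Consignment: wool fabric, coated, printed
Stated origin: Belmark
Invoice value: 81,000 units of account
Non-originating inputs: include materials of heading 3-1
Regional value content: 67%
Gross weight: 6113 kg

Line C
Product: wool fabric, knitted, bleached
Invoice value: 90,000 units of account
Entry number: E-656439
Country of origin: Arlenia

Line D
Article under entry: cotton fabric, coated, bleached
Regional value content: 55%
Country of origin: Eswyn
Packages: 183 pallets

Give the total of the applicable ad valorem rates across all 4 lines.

Line A: cotton → 3-3; woven → 3-3-1; unbleached → 3-3-1-2. Scheduled 6%. quota on 3-3-1 open → in-quota 4%. → 4%.
Line B: wool → 3-1; coated → 3-1-2; printed → 3-1-2-2. Scheduled 7%. quota on 3-1-2-2 open → in-quota 3%; Belmark agreement on 3-3-2-1: 3-1-2-2 not covered; Belmark agreement on 3-2-2-2: 3-1-2-2 not covered. → 3%.
Line C: wool → 3-1; knitted → 3-1-3; bleached → 3-1-3-2. Scheduled 21%. anti-dumping (Arlenia, 3-1): +24%; total 21% + 24% = 45%. → 45%.
Line D: cotton → 3-3; coated → 3-3-2; bleached → 3-3-2-1. Scheduled 28%. Eswyn agreement on 3-3: RVC ≥ 40% → 23% available; preferential 23%. → 23%.
Sum: 4% + 3% + 45% + 23% = 75%.

75%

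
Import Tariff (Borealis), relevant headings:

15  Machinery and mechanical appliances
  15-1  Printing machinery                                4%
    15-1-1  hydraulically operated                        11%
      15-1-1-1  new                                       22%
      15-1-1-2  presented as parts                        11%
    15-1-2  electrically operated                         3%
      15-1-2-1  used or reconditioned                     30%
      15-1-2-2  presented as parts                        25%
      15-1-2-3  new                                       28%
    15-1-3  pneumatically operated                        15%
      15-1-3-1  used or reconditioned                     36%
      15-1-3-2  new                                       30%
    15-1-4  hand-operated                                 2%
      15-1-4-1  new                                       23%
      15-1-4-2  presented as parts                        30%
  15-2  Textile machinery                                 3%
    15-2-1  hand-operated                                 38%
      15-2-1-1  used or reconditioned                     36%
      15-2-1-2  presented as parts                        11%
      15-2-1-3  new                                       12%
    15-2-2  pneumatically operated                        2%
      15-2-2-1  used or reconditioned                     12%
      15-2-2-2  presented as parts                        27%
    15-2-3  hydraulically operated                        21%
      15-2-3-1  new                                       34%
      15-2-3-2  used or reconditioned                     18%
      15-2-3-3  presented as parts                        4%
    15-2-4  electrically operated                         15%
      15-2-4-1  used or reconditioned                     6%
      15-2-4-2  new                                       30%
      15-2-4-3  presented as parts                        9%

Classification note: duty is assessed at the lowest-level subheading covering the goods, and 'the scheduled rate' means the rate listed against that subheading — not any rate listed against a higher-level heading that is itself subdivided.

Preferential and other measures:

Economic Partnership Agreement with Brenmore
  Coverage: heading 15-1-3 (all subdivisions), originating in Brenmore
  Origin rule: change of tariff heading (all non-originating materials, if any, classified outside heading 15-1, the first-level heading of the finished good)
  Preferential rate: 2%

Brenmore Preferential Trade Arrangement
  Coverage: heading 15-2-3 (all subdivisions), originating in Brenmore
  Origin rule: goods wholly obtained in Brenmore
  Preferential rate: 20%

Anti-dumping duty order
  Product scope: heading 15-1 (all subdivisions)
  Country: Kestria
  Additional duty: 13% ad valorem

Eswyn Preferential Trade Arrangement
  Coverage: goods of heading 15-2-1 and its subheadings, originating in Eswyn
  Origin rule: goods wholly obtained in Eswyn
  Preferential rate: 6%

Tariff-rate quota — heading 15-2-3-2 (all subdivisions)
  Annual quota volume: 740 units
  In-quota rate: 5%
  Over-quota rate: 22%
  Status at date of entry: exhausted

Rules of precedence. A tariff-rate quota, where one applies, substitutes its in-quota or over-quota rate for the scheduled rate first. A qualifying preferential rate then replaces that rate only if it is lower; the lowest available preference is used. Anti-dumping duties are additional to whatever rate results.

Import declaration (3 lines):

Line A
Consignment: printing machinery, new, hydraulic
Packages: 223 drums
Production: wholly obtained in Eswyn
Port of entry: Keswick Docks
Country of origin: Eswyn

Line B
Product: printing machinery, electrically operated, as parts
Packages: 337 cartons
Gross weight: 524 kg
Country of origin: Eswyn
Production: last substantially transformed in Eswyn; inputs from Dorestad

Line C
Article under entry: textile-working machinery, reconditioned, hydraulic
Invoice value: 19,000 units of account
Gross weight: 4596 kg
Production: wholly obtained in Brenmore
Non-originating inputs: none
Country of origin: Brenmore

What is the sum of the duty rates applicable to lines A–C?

Line A: printing → 15-1; hydraulic → 15-1-1; new → 15-1-1-1. Scheduled 22%. Eswyn agreement on 15-2-1: 15-1-1-1 not covered. → 22%.
Line B: printing → 15-1; electrically operated → 15-1-2; as parts → 15-1-2-2. Scheduled 25%. Eswyn agreement on 15-2-1: 15-1-2-2 not covered. → 25%.
Line C: textile-working → 15-2; hydraulic → 15-2-3; reconditioned → 15-2-3-2. Scheduled 18%. quota on 15-2-3-2 exhausted → over-quota 22%; Brenmore agreement on 15-1-3: 15-2-3-2 not covered; Brenmore agreement on 15-2-3: wholly obtained → 20% available; preferential 20%. → 20%.
Sum: 22% + 25% + 20% = 67%.

67%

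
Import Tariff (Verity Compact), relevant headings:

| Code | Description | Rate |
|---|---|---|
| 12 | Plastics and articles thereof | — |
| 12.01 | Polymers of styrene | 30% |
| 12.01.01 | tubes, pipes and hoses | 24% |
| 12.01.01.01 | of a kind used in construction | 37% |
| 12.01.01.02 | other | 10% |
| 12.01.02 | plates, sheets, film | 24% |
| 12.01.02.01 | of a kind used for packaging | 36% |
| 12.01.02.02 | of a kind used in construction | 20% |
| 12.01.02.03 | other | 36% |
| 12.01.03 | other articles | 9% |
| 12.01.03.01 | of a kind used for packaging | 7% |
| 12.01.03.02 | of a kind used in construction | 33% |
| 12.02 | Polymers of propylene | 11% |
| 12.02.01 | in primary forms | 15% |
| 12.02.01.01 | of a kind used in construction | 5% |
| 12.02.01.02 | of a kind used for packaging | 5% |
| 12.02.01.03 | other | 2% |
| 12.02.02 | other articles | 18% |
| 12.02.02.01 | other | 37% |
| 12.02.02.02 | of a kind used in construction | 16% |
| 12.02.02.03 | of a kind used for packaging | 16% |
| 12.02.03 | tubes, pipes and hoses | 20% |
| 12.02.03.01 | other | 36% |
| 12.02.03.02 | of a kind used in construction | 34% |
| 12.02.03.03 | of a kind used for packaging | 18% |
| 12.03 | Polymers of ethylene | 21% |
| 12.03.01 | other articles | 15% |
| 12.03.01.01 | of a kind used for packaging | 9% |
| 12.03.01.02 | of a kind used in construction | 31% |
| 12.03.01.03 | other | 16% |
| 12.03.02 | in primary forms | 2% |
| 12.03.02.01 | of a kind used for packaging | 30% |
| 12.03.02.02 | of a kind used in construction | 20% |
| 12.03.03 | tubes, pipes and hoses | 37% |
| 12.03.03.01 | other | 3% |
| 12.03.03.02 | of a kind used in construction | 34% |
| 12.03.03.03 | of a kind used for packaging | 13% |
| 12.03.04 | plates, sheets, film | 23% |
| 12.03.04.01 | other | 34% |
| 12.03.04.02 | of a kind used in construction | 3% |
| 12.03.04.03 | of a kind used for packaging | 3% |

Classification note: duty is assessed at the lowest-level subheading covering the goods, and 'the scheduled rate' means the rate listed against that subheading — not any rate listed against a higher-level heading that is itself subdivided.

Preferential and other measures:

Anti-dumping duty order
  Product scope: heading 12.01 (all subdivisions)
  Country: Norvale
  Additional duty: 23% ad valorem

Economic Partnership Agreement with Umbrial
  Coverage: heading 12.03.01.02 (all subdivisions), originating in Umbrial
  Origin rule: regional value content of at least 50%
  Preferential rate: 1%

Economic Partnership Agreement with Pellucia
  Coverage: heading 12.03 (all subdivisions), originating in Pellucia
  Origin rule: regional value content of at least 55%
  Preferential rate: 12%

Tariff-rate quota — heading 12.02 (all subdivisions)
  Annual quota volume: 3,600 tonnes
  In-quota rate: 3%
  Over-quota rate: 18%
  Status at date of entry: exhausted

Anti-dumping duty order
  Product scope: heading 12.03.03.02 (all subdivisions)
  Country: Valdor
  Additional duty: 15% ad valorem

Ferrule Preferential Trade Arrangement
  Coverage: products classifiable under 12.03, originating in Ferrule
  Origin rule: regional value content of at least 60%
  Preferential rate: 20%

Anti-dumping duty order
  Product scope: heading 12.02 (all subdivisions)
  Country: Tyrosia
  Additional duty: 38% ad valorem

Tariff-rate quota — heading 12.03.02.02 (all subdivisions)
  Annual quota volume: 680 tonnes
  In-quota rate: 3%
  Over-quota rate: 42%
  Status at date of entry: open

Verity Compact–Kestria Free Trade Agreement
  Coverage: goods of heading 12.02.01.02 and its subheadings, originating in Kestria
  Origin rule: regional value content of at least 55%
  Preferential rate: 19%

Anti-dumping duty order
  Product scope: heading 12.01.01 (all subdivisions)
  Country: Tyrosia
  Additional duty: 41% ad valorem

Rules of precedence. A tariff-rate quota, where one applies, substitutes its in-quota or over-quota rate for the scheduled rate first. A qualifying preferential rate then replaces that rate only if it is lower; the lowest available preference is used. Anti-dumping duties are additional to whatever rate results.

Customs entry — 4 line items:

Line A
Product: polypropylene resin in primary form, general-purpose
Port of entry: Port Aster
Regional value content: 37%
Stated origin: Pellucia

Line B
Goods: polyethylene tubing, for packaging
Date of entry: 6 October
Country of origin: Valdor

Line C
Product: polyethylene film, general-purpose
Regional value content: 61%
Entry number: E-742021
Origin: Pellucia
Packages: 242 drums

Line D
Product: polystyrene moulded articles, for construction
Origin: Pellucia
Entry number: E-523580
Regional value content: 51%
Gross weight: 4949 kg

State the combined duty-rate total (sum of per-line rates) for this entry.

76%

Line A: polypropylene → 12.02; resin in primary form → 12.02.01; general-purpose → 12.02.01.03. Scheduled 2%. quota on 12.02 exhausted → over-quota 18%; Pellucia agreement on 12.03: 12.02.01.03 not covered. → 18%.
Line B: polyethylene → 12.03; tubing → 12.03.03; for packaging → 12.03.03.03. Scheduled 13%. No special measure applies. → 13%.
Line C: polyethylene → 12.03; film → 12.03.04; general-purpose → 12.03.04.01. Scheduled 34%. Pellucia agreement on 12.03: RVC ≥ 55% → 12% available; preferential 12%. → 12%.
Line D: polystyrene → 12.01; moulded articles → 12.01.03; for construction → 12.01.03.02. Scheduled 33%. Pellucia agreement on 12.03: 12.01.03.02 not covered. → 33%.
Sum: 18% + 13% + 12% + 33% = 76%.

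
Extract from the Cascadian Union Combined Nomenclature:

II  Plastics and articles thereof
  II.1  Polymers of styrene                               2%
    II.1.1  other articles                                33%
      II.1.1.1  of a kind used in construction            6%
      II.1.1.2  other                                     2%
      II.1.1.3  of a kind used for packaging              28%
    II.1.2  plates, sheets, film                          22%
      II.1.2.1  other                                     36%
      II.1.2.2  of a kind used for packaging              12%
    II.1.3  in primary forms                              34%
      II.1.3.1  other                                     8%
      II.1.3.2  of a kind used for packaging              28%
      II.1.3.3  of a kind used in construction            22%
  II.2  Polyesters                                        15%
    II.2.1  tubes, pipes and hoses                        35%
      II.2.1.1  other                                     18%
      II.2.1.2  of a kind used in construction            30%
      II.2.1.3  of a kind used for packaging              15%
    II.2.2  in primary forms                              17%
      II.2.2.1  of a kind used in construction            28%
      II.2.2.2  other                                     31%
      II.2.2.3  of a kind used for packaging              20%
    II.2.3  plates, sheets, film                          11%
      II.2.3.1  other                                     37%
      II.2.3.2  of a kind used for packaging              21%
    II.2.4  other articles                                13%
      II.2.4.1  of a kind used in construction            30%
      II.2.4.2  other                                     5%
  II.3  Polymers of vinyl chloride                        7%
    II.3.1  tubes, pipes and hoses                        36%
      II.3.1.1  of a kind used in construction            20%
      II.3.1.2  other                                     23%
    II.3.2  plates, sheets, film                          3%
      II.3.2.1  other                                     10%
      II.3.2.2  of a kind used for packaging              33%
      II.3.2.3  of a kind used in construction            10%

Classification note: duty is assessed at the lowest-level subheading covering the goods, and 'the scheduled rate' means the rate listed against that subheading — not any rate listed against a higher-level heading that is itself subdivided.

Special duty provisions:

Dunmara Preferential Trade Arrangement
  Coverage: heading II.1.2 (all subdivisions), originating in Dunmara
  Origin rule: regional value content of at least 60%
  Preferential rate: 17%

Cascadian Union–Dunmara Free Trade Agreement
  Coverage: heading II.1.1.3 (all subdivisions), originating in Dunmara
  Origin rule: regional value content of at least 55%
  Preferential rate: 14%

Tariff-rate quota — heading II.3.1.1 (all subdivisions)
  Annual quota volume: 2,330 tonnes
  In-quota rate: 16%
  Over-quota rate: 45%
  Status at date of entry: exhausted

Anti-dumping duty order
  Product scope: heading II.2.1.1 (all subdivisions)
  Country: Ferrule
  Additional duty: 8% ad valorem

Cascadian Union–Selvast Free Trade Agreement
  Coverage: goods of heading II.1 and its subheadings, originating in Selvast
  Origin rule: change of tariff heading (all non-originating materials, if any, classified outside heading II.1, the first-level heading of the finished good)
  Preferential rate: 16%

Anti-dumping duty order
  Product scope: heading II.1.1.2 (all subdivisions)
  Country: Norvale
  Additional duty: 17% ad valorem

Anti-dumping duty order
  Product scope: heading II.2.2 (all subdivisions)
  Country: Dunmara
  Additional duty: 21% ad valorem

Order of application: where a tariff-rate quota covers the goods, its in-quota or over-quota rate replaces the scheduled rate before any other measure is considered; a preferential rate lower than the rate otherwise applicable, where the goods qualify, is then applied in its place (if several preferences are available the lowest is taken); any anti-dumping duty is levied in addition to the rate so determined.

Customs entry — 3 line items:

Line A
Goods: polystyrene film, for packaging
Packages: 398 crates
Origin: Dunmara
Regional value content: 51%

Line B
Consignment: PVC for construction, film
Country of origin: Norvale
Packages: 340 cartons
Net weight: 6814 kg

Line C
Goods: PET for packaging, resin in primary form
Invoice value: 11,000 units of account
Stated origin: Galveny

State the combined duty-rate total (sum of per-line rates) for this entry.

42%

Line A: polystyrene → II.1; film → II.1.2; for packaging → II.1.2.2. Scheduled 12%. Dunmara agreement on II.1.2: RVC < 60%; Dunmara agreement on II.1.1.3: II.1.2.2 not covered. → 12%.
Line B: PVC → II.3; film → II.3.2; for construction → II.3.2.3. Scheduled 10%. No special measure applies. → 10%.
Line C: PET → II.2; resin in primary form → II.2.2; for packaging → II.2.2.3. Scheduled 20%. No special measure applies. → 20%.
Sum: 12% + 10% + 20% = 42%.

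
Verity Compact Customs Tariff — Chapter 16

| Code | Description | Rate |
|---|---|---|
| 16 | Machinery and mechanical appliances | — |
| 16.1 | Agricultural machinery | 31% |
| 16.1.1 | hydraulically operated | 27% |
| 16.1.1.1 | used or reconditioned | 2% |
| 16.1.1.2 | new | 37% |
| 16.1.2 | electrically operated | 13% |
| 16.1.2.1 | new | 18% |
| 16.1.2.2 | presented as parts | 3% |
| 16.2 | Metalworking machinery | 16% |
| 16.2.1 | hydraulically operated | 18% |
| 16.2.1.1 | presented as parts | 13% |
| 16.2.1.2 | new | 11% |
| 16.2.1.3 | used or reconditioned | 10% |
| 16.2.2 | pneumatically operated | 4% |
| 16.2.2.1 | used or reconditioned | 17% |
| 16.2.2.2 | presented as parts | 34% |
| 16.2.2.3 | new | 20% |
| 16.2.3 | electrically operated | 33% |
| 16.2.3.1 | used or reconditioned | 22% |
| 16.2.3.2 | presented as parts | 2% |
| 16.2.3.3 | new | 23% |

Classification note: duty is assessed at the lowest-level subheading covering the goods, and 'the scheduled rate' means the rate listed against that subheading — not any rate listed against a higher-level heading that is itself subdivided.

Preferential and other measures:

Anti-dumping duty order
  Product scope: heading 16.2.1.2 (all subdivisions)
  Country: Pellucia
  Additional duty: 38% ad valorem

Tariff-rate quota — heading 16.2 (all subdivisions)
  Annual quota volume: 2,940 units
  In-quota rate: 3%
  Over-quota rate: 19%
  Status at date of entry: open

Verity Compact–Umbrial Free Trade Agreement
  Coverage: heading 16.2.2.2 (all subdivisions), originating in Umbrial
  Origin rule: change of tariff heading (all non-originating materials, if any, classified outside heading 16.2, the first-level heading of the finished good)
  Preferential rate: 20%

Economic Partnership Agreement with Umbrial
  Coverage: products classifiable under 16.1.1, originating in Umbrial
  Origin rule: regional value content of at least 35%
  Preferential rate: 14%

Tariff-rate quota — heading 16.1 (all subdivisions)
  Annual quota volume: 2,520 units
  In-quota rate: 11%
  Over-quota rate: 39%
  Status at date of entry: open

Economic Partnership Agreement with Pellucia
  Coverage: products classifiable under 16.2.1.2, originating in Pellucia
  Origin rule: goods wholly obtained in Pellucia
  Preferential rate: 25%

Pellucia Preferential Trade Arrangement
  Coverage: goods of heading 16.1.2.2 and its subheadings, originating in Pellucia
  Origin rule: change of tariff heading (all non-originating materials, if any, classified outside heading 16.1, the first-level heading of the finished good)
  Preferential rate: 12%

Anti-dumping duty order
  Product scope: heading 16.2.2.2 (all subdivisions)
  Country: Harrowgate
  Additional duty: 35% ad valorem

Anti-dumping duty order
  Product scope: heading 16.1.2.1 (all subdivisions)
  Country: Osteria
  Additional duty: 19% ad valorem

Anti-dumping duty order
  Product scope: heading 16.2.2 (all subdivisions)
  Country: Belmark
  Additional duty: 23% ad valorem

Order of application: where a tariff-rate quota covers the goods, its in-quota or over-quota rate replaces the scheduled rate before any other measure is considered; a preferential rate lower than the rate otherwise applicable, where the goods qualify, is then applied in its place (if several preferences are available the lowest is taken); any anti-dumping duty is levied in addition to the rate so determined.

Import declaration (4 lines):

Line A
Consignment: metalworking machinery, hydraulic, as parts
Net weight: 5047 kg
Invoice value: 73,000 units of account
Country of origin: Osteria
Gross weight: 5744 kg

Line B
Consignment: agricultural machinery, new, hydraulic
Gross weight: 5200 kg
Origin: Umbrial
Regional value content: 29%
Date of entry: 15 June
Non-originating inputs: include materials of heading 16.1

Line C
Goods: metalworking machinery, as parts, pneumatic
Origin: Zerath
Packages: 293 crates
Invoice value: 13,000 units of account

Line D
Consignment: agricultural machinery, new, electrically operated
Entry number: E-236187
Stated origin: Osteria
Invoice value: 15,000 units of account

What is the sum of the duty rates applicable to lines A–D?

Line A: metalworking → 16.2; hydraulic → 16.2.1; as parts → 16.2.1.1. Scheduled 13%. quota on 16.2 open → in-quota 3%. → 3%.
Line B: agricultural → 16.1; hydraulic → 16.1.1; new → 16.1.1.2. Scheduled 37%. quota on 16.1 open → in-quota 11%; Umbrial agreement on 16.2.2.2: 16.1.1.2 not covered; Umbrial agreement on 16.1.1: RVC < 35%. → 11%.
Line C: metalworking → 16.2; pneumatic → 16.2.2; as parts → 16.2.2.2. Scheduled 34%. quota on 16.2 open → in-quota 3%. → 3%.
Line D: agricultural → 16.1; electrically operated → 16.1.2; new → 16.1.2.1. Scheduled 18%. quota on 16.1 open → in-quota 11%; anti-dumping (Osteria, 16.1.2.1): +19%; total 11% + 19% = 30%. → 30%.
Sum: 3% + 11% + 3% + 30% = 47%.

47%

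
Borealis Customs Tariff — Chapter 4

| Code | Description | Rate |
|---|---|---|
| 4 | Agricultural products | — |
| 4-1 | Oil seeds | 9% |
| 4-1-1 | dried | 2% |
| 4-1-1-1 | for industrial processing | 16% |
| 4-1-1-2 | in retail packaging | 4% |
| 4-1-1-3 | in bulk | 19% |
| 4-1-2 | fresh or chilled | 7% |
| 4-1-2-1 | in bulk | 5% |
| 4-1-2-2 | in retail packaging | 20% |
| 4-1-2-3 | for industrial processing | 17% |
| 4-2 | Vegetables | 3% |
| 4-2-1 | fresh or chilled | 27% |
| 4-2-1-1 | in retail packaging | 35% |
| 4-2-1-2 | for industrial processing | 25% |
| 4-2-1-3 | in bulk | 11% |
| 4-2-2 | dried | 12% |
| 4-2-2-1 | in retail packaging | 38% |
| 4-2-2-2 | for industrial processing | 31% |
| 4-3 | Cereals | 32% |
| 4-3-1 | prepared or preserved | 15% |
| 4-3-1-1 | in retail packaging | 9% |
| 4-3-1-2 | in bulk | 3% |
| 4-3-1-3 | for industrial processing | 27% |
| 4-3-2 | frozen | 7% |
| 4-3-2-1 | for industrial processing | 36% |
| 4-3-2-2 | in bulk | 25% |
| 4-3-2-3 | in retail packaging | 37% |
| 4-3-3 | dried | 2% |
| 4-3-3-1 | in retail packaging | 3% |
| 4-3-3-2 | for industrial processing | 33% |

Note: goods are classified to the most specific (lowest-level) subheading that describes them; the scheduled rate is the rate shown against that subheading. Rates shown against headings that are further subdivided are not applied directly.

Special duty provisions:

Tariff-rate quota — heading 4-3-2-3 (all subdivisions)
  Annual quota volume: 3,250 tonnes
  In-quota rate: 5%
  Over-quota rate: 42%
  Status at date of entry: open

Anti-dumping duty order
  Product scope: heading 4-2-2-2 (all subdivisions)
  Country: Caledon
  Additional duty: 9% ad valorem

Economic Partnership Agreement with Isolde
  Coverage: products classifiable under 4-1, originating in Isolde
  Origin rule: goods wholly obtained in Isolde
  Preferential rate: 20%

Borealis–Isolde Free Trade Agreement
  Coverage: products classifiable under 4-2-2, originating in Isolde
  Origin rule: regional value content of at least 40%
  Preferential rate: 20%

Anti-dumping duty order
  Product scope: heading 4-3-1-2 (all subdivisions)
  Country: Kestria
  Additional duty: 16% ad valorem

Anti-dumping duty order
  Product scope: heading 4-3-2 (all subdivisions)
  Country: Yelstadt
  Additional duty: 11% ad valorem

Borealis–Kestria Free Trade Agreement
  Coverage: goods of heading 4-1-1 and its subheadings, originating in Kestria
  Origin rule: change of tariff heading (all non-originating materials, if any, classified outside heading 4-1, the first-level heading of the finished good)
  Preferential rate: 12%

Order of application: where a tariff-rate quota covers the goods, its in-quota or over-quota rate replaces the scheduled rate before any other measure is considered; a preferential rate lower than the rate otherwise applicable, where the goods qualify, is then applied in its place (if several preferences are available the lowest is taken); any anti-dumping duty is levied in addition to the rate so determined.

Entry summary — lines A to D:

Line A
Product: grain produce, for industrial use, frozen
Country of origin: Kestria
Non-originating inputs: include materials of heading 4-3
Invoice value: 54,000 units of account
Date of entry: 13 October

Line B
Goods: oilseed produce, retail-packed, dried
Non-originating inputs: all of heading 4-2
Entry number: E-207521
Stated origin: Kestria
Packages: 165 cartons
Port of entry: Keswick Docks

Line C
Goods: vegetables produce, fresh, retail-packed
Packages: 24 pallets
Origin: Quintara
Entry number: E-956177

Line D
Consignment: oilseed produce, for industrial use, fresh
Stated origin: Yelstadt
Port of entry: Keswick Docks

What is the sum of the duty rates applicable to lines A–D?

92%

Line A: grain → 4-3; frozen → 4-3-2; for industrial use → 4-3-2-1. Scheduled 36%. Kestria agreement on 4-1-1: 4-3-2-1 not covered. → 36%.
Line B: oilseed → 4-1; dried → 4-1-1; retail-packed → 4-1-1-2. Scheduled 4%. Kestria agreement on 4-1-1: CTH met → 12% available; preference 12% not lower than 4% → no reduction. → 4%.
Line C: vegetables → 4-2; fresh → 4-2-1; retail-packed → 4-2-1-1. Scheduled 35%. No special measure applies. → 35%.
Line D: oilseed → 4-1; fresh → 4-1-2; for industrial use → 4-1-2-3. Scheduled 17%. No special measure applies. → 17%.
Sum: 36% + 4% + 35% + 17% = 92%.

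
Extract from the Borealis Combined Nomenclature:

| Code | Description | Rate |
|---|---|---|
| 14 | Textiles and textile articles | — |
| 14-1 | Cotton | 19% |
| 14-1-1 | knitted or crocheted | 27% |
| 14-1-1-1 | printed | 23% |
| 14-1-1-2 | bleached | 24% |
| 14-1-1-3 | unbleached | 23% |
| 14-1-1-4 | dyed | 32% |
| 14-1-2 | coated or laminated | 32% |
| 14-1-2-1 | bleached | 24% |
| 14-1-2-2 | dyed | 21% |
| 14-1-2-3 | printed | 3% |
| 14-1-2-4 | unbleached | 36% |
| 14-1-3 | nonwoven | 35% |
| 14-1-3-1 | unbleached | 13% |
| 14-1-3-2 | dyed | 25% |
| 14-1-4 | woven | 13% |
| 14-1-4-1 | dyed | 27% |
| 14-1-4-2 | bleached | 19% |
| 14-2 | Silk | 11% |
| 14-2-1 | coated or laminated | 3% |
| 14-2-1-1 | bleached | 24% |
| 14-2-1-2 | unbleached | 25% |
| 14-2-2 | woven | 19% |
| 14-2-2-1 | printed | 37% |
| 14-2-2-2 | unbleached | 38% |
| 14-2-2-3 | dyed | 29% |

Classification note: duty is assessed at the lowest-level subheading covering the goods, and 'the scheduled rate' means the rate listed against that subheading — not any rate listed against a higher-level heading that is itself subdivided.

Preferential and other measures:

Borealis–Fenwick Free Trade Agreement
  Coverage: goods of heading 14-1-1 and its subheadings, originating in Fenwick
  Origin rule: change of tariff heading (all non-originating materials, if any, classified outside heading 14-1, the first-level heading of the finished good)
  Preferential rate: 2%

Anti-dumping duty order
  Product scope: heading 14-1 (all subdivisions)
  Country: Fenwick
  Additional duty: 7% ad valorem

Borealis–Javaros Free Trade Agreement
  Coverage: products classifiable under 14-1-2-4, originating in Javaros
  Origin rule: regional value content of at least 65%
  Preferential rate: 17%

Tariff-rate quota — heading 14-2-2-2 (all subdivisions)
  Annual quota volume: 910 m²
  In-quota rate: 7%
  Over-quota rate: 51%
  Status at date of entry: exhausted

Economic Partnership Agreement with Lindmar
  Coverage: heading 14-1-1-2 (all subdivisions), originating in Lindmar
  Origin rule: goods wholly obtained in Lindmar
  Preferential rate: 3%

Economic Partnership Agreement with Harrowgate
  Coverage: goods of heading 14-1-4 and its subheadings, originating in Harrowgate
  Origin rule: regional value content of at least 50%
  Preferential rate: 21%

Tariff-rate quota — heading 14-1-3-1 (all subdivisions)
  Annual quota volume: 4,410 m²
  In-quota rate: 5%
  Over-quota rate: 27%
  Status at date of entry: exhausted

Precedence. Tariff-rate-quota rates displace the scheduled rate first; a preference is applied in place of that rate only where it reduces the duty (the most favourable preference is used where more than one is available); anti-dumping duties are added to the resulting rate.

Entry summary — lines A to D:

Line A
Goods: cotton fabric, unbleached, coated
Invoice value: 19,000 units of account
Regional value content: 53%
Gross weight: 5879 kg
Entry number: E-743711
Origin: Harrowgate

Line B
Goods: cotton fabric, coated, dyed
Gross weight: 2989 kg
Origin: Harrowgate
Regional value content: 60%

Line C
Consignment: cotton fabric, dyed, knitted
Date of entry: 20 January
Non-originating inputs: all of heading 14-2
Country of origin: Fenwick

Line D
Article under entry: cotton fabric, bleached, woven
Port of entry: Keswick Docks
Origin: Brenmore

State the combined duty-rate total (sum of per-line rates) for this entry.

Line A: cotton → 14-1; coated → 14-1-2; unbleached → 14-1-2-4. Scheduled 36%. Harrowgate agreement on 14-1-4: 14-1-2-4 not covered. → 36%.
Line B: cotton → 14-1; coated → 14-1-2; dyed → 14-1-2-2. Scheduled 21%. Harrowgate agreement on 14-1-4: 14-1-2-2 not covered. → 21%.
Line C: cotton → 14-1; knitted → 14-1-1; dyed → 14-1-1-4. Scheduled 32%. Fenwick agreement on 14-1-1: CTH met → 2% available; preferential 2%; anti-dumping (Fenwick, 14-1): +7%; total 2% + 7% = 9%. → 9%.
Line D: cotton → 14-1; woven → 14-1-4; bleached → 14-1-4-2. Scheduled 19%. No special measure applies. → 19%.
Sum: 36% + 21% + 9% + 19% = 85%.

85%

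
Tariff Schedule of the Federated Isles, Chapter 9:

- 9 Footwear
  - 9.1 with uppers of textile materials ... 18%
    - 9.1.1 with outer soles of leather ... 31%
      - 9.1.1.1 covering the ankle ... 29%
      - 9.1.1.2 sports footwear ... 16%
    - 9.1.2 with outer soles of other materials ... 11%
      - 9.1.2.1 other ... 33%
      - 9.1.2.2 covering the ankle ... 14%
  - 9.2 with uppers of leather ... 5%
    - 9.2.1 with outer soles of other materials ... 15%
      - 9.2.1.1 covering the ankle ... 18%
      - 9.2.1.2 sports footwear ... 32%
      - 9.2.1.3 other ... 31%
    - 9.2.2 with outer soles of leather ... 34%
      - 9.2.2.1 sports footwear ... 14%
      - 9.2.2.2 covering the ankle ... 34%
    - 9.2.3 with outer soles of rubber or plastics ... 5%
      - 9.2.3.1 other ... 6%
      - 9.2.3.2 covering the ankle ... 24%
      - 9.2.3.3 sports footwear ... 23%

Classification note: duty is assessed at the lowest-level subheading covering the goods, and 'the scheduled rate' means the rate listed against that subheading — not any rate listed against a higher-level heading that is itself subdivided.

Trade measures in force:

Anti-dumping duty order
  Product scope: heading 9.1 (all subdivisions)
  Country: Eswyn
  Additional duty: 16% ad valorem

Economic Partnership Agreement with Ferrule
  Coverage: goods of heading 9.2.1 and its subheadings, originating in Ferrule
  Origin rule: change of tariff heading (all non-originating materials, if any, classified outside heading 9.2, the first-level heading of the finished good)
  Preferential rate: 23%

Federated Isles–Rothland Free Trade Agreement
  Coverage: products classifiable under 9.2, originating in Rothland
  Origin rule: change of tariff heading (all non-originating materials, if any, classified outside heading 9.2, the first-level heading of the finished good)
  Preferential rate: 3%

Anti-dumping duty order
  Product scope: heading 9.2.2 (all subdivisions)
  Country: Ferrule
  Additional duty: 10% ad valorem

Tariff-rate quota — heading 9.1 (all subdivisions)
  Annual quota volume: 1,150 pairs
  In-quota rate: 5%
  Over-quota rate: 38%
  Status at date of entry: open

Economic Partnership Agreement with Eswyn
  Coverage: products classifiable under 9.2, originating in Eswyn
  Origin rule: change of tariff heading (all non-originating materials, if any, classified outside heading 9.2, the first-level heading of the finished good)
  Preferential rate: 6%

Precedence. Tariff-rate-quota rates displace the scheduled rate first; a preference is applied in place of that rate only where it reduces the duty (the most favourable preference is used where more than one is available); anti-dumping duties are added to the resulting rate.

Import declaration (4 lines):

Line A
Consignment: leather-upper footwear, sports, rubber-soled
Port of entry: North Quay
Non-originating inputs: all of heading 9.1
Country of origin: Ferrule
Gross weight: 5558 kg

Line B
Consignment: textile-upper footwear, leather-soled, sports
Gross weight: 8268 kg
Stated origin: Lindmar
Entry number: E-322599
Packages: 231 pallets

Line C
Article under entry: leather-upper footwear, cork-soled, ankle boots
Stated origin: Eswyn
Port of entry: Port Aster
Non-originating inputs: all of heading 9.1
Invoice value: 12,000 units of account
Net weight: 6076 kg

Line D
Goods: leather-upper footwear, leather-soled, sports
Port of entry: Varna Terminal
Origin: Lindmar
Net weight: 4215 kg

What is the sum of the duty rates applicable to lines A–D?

Line A: leather-upper → 9.2; rubber-soled → 9.2.3; sports → 9.2.3.3. Scheduled 23%. Ferrule agreement on 9.2.1: 9.2.3.3 not covered. → 23%.
Line B: textile-upper → 9.1; leather-soled → 9.1.1; sports → 9.1.1.2. Scheduled 16%. quota on 9.1 open → in-quota 5%. → 5%.
Line C: leather-upper → 9.2; cork-soled → 9.2.1; ankle boots → 9.2.1.1. Scheduled 18%. Eswyn agreement on 9.2: CTH met → 6% available; preferential 6%. → 6%.
Line D: leather-upper → 9.2; leather-soled → 9.2.2; sports → 9.2.2.1. Scheduled 14%. No special measure applies. → 14%.
Sum: 23% + 5% + 6% + 14% = 48%.

48%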